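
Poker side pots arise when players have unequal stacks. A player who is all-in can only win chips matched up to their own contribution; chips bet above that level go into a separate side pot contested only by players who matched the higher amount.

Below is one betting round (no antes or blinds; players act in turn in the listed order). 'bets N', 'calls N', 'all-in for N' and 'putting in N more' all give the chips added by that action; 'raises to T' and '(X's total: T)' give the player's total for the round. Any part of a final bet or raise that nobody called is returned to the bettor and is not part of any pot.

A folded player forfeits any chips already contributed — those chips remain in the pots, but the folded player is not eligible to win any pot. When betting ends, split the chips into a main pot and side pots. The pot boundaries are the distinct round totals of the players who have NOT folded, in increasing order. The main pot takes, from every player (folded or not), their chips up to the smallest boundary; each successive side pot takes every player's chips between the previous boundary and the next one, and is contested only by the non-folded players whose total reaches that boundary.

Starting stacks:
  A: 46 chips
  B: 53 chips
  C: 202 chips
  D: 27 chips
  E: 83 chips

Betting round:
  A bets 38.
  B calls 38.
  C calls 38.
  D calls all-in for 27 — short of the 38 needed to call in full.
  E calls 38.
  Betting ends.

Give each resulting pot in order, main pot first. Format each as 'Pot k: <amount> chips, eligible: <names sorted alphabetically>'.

Pot 1: 135 chips, eligible: A, B, C, D, E
Pot 2: 44 chips, eligible: A, B, C, E

Derivation:
Contributions: A=38, B=38, C=38, D=27, E=38
Pot levels (distinct totals of non-folded players): 27, 38
Layer 1-27: 27 each from A, B, C, D, E = 27*5 = 135 chips; eligible A, B, C, D, E
Layer 28-38: 11 each from A, B, C, E = 11*4 = 44 chips; eligible A, B, C, E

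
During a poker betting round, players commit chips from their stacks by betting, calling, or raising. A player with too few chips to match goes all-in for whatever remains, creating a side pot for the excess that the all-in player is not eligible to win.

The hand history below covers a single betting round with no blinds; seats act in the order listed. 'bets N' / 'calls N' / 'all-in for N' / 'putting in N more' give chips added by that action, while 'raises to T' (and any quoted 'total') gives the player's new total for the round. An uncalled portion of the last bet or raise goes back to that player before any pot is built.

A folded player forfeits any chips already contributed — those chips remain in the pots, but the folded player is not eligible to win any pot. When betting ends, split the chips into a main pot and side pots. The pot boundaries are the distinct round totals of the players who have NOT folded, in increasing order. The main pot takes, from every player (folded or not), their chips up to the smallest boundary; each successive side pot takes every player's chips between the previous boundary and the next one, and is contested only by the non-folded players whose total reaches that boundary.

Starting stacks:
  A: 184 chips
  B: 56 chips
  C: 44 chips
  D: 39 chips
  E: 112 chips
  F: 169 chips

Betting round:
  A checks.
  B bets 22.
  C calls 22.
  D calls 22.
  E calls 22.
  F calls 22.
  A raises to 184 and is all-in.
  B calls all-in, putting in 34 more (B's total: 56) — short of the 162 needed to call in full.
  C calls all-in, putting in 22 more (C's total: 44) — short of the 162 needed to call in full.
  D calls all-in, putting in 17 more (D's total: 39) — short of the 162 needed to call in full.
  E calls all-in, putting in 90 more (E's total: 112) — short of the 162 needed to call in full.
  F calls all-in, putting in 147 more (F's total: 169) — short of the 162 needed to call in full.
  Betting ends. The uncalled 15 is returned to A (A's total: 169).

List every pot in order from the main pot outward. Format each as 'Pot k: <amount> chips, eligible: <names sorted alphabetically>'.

Contributions (after 15 returned to A): A=169, B=56, C=44, D=39, E=112, F=169
Pot levels (distinct totals of non-folded players): 39, 44, 56, 112, 169
Layer 1-39: 39 each from A, B, C, D, E, F = 39*6 = 234 chips; eligible A, B, C, D, E, F
Layer 40-44: 5 each from A, B, C, E, F = 5*5 = 25 chips; eligible A, B, C, E, F
Layer 45-56: 12 each from A, B, E, F = 12*4 = 48 chips; eligible A, B, E, F
Layer 57-112: 56 each from A, E, F = 56*3 = 168 chips; eligible A, E, F
Layer 113-169: 57 each from A, F = 57*2 = 114 chips; eligible A, F

Pot 1: 234 chips, eligible: A, B, C, D, E, F
Pot 2: 25 chips, eligible: A, B, C, E, F
Pot 3: 48 chips, eligible: A, B, E, F
Pot 4: 168 chips, eligible: A, E, F
Pot 5: 114 chips, eligible: A, F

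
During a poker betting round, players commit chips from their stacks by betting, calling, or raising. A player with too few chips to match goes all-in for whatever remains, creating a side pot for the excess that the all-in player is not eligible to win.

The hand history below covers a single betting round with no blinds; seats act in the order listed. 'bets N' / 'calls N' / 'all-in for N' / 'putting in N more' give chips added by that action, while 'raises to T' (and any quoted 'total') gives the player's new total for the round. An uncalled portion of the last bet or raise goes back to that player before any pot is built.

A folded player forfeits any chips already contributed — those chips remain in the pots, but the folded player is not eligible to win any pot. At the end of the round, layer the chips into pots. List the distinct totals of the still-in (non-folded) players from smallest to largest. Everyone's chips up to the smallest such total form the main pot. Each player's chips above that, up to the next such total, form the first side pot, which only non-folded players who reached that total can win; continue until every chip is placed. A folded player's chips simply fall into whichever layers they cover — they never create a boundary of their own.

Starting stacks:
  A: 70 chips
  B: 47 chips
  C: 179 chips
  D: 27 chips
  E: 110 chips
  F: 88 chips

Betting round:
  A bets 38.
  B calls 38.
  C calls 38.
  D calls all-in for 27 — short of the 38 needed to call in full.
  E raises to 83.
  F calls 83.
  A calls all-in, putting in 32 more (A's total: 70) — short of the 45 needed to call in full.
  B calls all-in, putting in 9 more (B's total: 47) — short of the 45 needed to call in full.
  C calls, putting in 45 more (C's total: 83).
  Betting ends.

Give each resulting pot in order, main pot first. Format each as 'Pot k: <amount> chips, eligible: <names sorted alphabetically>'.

Pot 1: 162 chips, eligible: A, B, C, D, E, F
Pot 2: 100 chips, eligible: A, B, C, E, F
Pot 3: 92 chips, eligible: A, C, E, F
Pot 4: 39 chips, eligible: C, E, F

Derivation:
Contributions: A=70, B=47, C=83, D=27, E=83, F=83
Pot levels (distinct totals of non-folded players): 27, 47, 70, 83
Layer 1-27: 27 each from A, B, C, D, E, F = 27*6 = 162 chips; eligible A, B, C, D, E, F
Layer 28-47: 20 each from A, B, C, E, F = 20*5 = 100 chips; eligible A, B, C, E, F
Layer 48-70: 23 each from A, C, E, F = 23*4 = 92 chips; eligible A, C, E, F
Layer 71-83: 13 each from C, E, F = 13*3 = 39 chips; eligible C, E, F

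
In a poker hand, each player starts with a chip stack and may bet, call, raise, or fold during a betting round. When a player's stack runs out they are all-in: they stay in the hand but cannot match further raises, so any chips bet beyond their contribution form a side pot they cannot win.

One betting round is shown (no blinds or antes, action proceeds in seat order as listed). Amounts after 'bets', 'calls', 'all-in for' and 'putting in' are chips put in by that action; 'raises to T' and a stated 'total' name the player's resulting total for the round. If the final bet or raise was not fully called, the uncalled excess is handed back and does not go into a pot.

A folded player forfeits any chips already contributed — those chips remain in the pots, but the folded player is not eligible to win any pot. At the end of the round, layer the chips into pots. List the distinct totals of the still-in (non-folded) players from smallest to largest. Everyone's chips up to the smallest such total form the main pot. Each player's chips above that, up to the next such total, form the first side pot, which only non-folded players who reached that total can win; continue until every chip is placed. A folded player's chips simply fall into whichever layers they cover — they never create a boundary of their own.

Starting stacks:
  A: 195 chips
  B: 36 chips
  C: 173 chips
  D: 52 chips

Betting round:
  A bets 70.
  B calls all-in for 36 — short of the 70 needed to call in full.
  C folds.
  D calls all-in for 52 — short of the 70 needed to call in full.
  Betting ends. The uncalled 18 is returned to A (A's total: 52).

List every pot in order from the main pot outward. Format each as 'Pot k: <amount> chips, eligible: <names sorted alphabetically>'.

Pot 1: 108 chips, eligible: A, B, D
Pot 2: 32 chips, eligible: A, D

Derivation:
Contributions (after 18 returned to A): A=52, B=36, D=52
Folded: C
Pot levels (distinct totals of non-folded players): 36, 52
Layer 1-36: 36 each from A, B, D = 36*3 = 108 chips; eligible A, B, D
Layer 37-52: 16 each from A, D = 16*2 = 32 chips; eligible A, D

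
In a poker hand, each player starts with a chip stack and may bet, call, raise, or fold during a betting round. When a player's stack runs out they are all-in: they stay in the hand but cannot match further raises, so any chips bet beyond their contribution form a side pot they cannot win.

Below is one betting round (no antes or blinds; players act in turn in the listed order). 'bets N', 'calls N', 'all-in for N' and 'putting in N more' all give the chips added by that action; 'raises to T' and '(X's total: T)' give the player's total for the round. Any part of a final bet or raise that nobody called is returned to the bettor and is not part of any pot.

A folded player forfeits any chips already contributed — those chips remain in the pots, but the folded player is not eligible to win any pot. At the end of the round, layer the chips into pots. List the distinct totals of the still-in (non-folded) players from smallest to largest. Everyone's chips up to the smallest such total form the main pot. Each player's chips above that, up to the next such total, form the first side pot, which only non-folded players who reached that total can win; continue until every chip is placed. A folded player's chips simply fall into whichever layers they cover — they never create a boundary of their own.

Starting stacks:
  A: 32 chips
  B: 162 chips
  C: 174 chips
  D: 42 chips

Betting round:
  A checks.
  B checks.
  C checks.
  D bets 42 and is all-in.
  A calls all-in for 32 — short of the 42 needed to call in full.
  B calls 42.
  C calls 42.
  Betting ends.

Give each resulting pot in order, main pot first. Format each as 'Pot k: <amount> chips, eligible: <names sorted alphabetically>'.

Pot 1: 128 chips, eligible: A, B, C, D
Pot 2: 30 chips, eligible: B, C, D

Derivation:
Contributions: A=32, B=42, C=42, D=42
Pot levels (distinct totals of non-folded players): 32, 42
Layer 1-32: 32 each from A, B, C, D = 32*4 = 128 chips; eligible A, B, C, D
Layer 33-42: 10 each from B, C, D = 10*3 = 30 chips; eligible B, C, D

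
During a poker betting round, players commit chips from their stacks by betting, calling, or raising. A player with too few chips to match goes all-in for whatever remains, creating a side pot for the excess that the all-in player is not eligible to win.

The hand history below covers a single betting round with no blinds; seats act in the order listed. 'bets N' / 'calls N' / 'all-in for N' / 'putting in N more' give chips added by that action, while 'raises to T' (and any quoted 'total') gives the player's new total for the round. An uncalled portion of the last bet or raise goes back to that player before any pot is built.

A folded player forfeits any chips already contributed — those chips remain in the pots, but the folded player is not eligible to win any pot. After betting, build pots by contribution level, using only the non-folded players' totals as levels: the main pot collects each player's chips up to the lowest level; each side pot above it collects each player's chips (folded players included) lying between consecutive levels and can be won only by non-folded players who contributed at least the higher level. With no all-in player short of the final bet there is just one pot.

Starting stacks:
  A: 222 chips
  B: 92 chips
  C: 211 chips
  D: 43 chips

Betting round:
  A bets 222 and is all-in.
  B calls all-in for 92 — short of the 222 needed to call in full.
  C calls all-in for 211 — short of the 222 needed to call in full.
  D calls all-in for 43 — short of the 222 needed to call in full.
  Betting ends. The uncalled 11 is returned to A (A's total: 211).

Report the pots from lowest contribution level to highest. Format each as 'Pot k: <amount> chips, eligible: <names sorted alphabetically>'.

Contributions (after 11 returned to A): A=211, B=92, C=211, D=43
Pot levels (distinct totals of non-folded players): 43, 92, 211
Layer 1-43: 43 each from A, B, C, D = 43*4 = 172 chips; eligible A, B, C, D
Layer 44-92: 49 each from A, B, C = 49*3 = 147 chips; eligible A, B, C
Layer 93-211: 119 each from A, C = 119*2 = 238 chips; eligible A, C

Pot 1: 172 chips, eligible: A, B, C, D
Pot 2: 147 chips, eligible: A, B, C
Pot 3: 238 chips, eligible: A, C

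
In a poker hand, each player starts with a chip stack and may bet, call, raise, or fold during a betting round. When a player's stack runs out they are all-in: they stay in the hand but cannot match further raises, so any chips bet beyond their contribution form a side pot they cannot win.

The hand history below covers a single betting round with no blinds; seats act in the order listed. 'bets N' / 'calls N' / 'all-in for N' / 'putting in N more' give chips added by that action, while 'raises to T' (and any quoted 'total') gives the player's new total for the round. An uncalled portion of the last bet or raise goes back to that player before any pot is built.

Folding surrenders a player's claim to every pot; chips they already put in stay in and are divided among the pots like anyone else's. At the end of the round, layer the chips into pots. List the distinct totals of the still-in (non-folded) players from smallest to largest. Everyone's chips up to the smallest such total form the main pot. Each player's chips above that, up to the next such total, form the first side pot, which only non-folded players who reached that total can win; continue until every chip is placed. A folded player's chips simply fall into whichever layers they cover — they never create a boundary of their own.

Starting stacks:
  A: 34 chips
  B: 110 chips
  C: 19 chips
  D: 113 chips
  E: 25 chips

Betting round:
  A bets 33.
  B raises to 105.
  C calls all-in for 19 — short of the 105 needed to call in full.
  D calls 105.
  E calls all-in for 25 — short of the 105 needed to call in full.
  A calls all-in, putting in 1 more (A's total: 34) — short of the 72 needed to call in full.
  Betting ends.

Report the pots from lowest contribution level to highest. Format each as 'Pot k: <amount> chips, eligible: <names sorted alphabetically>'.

Contributions: A=34, B=105, C=19, D=105, E=25
Pot levels (distinct totals of non-folded players): 19, 25, 34, 105
Layer 1-19: 19 each from A, B, C, D, E = 19*5 = 95 chips; eligible A, B, C, D, E
Layer 20-25: 6 each from A, B, D, E = 6*4 = 24 chips; eligible A, B, D, E
Layer 26-34: 9 each from A, B, D = 9*3 = 27 chips; eligible A, B, D
Layer 35-105: 71 each from B, D = 71*2 = 142 chips; eligible B, D

Pot 1: 95 chips, eligible: A, B, C, D, E
Pot 2: 24 chips, eligible: A, B, D, E
Pot 3: 27 chips, eligible: A, B, D
Pot 4: 142 chips, eligible: B, D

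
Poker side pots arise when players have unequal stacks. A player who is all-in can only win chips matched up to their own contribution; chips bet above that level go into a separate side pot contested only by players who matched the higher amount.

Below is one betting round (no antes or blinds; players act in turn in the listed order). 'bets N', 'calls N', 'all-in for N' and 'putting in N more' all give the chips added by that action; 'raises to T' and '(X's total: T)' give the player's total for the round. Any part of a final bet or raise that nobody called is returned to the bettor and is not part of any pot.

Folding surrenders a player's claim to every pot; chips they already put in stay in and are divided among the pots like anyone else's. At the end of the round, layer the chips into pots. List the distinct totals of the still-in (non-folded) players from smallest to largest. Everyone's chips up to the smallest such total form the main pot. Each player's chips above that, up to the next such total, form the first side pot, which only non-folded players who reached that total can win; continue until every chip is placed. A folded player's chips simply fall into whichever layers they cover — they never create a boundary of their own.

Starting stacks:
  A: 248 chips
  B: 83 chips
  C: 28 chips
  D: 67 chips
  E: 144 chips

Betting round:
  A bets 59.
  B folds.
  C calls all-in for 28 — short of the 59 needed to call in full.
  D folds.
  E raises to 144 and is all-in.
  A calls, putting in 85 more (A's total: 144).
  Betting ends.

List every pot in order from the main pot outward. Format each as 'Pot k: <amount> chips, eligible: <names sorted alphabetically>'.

Contributions: A=144, C=28, E=144
Folded: B, D
Pot levels (distinct totals of non-folded players): 28, 144
Layer 1-28: 28 each from A, C, E = 28*3 = 84 chips; eligible A, C, E
Layer 29-144: 116 each from A, E = 116*2 = 232 chips; eligible A, E

Pot 1: 84 chips, eligible: A, C, E
Pot 2: 232 chips, eligible: A, E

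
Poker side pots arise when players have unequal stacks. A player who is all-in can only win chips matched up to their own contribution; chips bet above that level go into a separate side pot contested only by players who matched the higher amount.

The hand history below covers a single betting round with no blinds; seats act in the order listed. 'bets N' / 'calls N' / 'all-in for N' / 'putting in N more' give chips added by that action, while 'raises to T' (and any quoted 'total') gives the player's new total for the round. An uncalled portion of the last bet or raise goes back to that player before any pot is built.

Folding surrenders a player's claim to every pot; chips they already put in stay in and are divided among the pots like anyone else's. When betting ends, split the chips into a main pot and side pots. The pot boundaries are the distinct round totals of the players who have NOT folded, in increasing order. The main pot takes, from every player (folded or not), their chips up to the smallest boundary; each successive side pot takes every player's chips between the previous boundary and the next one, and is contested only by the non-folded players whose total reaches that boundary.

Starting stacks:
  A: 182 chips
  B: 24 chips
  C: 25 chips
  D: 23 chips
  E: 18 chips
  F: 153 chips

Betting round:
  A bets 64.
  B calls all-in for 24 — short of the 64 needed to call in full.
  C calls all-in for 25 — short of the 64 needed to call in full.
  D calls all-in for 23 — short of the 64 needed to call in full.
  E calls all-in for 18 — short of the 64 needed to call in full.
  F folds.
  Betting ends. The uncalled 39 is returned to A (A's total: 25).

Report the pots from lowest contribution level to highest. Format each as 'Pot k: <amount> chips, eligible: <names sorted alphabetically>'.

Contributions (after 39 returned to A): A=25, B=24, C=25, D=23, E=18
Folded: F
Pot levels (distinct totals of non-folded players): 18, 23, 24, 25
Layer 1-18: 18 each from A, B, C, D, E = 18*5 = 90 chips; eligible A, B, C, D, E
Layer 19-23: 5 each from A, B, C, D = 5*4 = 20 chips; eligible A, B, C, D
Layer 24-24: 1 each from A, B, C = 1*3 = 3 chips; eligible A, B, C
Layer 25-25: 1 each from A, C = 1*2 = 2 chips; eligible A, C

Pot 1: 90 chips, eligible: A, B, C, D, E
Pot 2: 20 chips, eligible: A, B, C, D
Pot 3: 3 chips, eligible: A, B, C
Pot 4: 2 chips, eligible: A, C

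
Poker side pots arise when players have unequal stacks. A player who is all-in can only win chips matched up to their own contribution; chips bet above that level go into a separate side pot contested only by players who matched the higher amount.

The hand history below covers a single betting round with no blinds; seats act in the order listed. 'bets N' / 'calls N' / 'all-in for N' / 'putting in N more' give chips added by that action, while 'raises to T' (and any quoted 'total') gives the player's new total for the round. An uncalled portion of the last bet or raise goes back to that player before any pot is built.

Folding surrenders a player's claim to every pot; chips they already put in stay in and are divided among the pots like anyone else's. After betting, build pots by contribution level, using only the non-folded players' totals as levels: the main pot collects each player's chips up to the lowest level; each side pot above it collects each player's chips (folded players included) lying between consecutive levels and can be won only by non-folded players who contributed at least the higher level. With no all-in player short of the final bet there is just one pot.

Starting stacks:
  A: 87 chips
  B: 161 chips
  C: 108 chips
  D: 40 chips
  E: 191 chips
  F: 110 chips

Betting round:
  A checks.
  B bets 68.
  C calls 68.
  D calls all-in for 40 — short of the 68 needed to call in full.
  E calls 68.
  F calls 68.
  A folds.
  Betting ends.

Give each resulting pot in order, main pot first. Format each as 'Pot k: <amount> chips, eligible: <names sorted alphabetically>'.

Contributions: B=68, C=68, D=40, E=68, F=68
Folded: A
Pot levels (distinct totals of non-folded players): 40, 68
Layer 1-40: 40 each from B, C, D, E, F = 40*5 = 200 chips; eligible B, C, D, E, F
Layer 41-68: 28 each from B, C, E, F = 28*4 = 112 chips; eligible B, C, E, F

Pot 1: 200 chips, eligible: B, C, D, E, F
Pot 2: 112 chips, eligible: B, C, E, F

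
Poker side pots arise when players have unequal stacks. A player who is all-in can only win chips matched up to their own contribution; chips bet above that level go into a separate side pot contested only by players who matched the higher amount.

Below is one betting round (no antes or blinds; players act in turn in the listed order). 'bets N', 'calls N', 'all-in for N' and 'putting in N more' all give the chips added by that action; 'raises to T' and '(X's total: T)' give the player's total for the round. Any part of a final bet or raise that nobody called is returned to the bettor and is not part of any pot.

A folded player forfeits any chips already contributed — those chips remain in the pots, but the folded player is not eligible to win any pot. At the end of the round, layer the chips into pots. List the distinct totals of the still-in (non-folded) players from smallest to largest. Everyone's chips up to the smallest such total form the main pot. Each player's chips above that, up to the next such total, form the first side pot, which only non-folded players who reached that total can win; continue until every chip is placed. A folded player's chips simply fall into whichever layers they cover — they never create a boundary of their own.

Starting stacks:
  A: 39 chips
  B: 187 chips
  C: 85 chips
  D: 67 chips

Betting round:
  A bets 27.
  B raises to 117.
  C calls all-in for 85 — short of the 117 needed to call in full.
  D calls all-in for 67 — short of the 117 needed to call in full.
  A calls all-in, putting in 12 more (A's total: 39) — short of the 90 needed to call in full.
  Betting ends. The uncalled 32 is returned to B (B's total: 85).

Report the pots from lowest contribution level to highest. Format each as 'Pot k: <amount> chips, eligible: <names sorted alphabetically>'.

Pot 1: 156 chips, eligible: A, B, C, D
Pot 2: 84 chips, eligible: B, C, D
Pot 3: 36 chips, eligible: B, C

Derivation:
Contributions (after 32 returned to B): A=39, B=85, C=85, D=67
Pot levels (distinct totals of non-folded players): 39, 67, 85
Layer 1-39: 39 each from A, B, C, D = 39*4 = 156 chips; eligible A, B, C, D
Layer 40-67: 28 each from B, C, D = 28*3 = 84 chips; eligible B, C, D
Layer 68-85: 18 each from B, C = 18*2 = 36 chips; eligible B, C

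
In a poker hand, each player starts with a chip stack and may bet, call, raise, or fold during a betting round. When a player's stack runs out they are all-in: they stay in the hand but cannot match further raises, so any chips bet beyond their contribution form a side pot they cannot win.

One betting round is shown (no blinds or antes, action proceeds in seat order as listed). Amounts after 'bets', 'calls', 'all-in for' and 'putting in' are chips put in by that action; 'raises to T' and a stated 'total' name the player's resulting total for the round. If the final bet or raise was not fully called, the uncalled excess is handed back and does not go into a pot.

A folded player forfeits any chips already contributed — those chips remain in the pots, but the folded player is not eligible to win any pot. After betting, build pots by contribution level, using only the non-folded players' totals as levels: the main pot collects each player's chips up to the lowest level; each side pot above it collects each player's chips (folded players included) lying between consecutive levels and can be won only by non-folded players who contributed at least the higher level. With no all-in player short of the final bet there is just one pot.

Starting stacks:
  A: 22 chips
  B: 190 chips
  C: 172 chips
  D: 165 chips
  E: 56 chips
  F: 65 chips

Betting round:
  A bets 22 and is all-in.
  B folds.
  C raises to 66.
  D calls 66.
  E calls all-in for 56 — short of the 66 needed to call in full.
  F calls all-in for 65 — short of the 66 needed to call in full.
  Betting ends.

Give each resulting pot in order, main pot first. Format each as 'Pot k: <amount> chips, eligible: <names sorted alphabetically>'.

Pot 1: 110 chips, eligible: A, C, D, E, F
Pot 2: 136 chips, eligible: C, D, E, F
Pot 3: 27 chips, eligible: C, D, F
Pot 4: 2 chips, eligible: C, D

Derivation:
Contributions: A=22, C=66, D=66, E=56, F=65
Folded: B
Pot levels (distinct totals of non-folded players): 22, 56, 65, 66
Layer 1-22: 22 each from A, C, D, E, F = 22*5 = 110 chips; eligible A, C, D, E, F
Layer 23-56: 34 each from C, D, E, F = 34*4 = 136 chips; eligible C, D, E, F
Layer 57-65: 9 each from C, D, F = 9*3 = 27 chips; eligible C, D, F
Layer 66-66: 1 each from C, D = 1*2 = 2 chips; eligible C, D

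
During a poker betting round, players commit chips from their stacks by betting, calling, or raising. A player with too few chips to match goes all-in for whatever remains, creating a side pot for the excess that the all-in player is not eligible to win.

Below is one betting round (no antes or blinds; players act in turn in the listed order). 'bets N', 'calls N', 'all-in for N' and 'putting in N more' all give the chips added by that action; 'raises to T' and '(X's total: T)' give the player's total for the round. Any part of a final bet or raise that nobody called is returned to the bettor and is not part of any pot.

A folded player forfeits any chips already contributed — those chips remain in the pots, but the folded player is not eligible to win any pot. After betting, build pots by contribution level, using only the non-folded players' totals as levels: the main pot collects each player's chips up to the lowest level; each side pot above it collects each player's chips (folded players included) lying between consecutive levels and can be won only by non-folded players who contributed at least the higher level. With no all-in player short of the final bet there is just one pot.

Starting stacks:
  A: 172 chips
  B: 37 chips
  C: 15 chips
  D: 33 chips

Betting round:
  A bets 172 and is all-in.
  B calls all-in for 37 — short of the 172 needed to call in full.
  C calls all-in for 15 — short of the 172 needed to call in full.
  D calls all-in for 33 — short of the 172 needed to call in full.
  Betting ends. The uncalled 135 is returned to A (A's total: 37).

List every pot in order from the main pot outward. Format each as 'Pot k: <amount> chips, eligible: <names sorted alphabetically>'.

Contributions (after 135 returned to A): A=37, B=37, C=15, D=33
Pot levels (distinct totals of non-folded players): 15, 33, 37
Layer 1-15: 15 each from A, B, C, D = 15*4 = 60 chips; eligible A, B, C, D
Layer 16-33: 18 each from A, B, D = 18*3 = 54 chips; eligible A, B, D
Layer 34-37: 4 each from A, B = 4*2 = 8 chips; eligible A, B

Pot 1: 60 chips, eligible: A, B, C, D
Pot 2: 54 chips, eligible: A, B, D
Pot 3: 8 chips, eligible: A, B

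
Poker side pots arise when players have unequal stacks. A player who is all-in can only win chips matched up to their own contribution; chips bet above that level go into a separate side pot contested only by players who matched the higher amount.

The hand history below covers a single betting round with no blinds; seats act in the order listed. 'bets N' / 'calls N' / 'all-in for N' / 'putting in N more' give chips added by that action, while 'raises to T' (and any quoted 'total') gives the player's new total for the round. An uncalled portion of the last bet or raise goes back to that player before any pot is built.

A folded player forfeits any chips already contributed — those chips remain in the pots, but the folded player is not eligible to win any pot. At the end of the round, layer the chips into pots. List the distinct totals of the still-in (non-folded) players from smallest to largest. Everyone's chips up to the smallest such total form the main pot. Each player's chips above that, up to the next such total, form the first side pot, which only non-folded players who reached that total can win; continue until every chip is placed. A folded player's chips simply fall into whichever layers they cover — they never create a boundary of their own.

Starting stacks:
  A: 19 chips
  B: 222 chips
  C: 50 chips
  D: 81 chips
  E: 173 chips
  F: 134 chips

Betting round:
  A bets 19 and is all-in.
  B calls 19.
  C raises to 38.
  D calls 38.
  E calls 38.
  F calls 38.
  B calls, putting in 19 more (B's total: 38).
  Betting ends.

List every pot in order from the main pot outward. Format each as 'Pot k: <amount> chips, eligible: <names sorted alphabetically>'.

Contributions: A=19, B=38, C=38, D=38, E=38, F=38
Pot levels (distinct totals of non-folded players): 19, 38
Layer 1-19: 19 each from A, B, C, D, E, F = 19*6 = 114 chips; eligible A, B, C, D, E, F
Layer 20-38: 19 each from B, C, D, E, F = 19*5 = 95 chips; eligible B, C, D, E, F

Pot 1: 114 chips, eligible: A, B, C, D, E, F
Pot 2: 95 chips, eligible: B, C, D, E, F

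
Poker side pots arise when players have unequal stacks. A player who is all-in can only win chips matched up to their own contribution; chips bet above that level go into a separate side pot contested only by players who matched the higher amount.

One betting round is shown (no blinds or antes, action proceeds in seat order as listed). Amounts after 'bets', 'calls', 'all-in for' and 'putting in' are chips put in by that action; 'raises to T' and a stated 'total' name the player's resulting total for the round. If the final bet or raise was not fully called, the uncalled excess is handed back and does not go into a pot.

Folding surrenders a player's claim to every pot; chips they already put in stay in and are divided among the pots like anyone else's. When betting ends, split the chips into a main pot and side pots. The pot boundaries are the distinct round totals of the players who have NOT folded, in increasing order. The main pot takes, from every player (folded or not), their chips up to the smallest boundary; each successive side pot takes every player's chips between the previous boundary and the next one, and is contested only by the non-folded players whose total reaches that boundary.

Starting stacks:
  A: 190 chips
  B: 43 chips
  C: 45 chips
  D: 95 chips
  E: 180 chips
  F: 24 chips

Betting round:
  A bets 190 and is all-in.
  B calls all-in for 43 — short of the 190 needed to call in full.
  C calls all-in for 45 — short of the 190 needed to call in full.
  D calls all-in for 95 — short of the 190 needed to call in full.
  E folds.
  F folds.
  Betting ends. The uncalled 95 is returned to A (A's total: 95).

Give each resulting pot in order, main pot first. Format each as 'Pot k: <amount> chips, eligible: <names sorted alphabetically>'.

Contributions (after 95 returned to A): A=95, B=43, C=45, D=95
Folded: E, F
Pot levels (distinct totals of non-folded players): 43, 45, 95
Layer 1-43: 43 each from A, B, C, D = 43*4 = 172 chips; eligible A, B, C, D
Layer 44-45: 2 each from A, C, D = 2*3 = 6 chips; eligible A, C, D
Layer 46-95: 50 each from A, D = 50*2 = 100 chips; eligible A, D

Pot 1: 172 chips, eligible: A, B, C, D
Pot 2: 6 chips, eligible: A, C, D
Pot 3: 100 chips, eligible: A, D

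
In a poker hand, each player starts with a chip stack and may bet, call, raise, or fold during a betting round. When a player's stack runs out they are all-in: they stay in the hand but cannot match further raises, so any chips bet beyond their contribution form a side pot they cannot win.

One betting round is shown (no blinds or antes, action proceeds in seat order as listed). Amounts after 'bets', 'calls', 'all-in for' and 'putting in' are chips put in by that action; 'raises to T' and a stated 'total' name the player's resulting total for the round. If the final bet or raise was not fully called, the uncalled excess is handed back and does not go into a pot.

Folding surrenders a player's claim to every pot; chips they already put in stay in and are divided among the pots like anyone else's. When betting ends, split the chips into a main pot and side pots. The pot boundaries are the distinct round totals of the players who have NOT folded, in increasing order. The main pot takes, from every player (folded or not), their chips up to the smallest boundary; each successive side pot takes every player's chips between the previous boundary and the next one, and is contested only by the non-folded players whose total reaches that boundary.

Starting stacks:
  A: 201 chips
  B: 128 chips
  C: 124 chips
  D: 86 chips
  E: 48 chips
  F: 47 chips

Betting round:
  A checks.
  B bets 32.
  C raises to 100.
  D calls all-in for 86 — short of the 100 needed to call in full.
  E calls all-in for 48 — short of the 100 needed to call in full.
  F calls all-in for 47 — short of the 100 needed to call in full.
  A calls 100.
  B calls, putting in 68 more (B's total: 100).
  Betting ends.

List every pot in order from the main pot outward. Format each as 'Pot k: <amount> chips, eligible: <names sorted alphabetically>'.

Contributions: A=100, B=100, C=100, D=86, E=48, F=47
Pot levels (distinct totals of non-folded players): 47, 48, 86, 100
Layer 1-47: 47 each from A, B, C, D, E, F = 47*6 = 282 chips; eligible A, B, C, D, E, F
Layer 48-48: 1 each from A, B, C, D, E = 1*5 = 5 chips; eligible A, B, C, D, E
Layer 49-86: 38 each from A, B, C, D = 38*4 = 152 chips; eligible A, B, C, D
Layer 87-100: 14 each from A, B, C = 14*3 = 42 chips; eligible A, B, C

Pot 1: 282 chips, eligible: A, B, C, D, E, F
Pot 2: 5 chips, eligible: A, B, C, D, E
Pot 3: 152 chips, eligible: A, B, C, D
Pot 4: 42 chips, eligible: A, B, C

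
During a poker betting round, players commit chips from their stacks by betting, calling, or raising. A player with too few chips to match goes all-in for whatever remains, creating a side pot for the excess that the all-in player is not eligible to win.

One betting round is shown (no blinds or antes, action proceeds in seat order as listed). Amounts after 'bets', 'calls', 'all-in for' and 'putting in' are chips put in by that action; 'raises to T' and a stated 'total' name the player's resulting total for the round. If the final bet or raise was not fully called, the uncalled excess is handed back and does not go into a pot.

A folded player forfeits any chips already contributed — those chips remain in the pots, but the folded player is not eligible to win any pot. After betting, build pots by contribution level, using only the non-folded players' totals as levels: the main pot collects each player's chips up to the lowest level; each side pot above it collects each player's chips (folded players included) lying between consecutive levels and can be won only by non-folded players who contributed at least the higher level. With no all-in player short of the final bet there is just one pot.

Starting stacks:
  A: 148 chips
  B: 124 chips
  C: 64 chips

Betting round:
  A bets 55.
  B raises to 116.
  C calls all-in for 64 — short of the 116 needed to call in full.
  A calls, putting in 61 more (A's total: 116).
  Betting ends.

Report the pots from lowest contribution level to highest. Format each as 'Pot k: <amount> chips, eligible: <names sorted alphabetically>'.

Pot 1: 192 chips, eligible: A, B, C
Pot 2: 104 chips, eligible: A, B

Derivation:
Contributions: A=116, B=116, C=64
Pot levels (distinct totals of non-folded players): 64, 116
Layer 1-64: 64 each from A, B, C = 64*3 = 192 chips; eligible A, B, C
Layer 65-116: 52 each from A, B = 52*2 = 104 chips; eligible A, B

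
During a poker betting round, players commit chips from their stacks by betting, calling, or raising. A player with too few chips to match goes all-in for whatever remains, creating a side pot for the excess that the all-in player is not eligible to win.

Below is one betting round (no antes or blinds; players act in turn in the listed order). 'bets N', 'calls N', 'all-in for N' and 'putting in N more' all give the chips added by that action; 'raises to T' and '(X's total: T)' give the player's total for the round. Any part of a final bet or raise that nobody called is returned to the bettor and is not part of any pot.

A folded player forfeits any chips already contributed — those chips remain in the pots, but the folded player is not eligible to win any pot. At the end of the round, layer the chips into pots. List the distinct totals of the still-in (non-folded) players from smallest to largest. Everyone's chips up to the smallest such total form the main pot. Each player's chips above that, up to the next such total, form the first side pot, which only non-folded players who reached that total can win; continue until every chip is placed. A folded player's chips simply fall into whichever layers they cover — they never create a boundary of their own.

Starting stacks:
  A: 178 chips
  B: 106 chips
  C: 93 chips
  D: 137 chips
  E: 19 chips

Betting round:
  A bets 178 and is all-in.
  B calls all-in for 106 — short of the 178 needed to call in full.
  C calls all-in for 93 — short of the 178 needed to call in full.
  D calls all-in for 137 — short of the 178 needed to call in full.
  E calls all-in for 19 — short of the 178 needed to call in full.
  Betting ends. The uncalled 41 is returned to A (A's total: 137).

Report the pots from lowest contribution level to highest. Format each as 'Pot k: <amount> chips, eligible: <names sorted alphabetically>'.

Pot 1: 95 chips, eligible: A, B, C, D, E
Pot 2: 296 chips, eligible: A, B, C, D
Pot 3: 39 chips, eligible: A, B, D
Pot 4: 62 chips, eligible: A, D

Derivation:
Contributions (after 41 returned to A): A=137, B=106, C=93, D=137, E=19
Pot levels (distinct totals of non-folded players): 19, 93, 106, 137
Layer 1-19: 19 each from A, B, C, D, E = 19*5 = 95 chips; eligible A, B, C, D, E
Layer 20-93: 74 each from A, B, C, D = 74*4 = 296 chips; eligible A, B, C, D
Layer 94-106: 13 each from A, B, D = 13*3 = 39 chips; eligible A, B, D
Layer 107-137: 31 each from A, D = 31*2 = 62 chips; eligible A, D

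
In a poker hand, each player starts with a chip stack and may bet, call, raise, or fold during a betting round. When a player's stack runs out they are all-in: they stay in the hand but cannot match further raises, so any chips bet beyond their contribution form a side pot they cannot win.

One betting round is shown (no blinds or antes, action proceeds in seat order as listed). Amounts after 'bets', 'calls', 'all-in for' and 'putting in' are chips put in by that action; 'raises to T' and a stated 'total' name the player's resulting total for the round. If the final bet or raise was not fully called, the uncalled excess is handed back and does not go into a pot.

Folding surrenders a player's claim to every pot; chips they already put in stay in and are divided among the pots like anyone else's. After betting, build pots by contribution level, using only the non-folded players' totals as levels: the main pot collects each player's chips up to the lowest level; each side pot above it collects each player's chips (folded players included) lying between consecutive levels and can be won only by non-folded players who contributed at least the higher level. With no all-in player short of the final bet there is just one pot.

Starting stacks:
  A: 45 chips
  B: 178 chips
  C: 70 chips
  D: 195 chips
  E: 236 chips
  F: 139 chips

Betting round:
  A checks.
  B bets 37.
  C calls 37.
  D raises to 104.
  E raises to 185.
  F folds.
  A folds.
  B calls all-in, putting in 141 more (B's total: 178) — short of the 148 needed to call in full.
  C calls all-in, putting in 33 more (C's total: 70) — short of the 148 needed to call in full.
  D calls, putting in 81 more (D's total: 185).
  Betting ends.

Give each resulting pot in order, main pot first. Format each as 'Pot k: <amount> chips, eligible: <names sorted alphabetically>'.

Pot 1: 280 chips, eligible: B, C, D, E
Pot 2: 324 chips, eligible: B, D, E
Pot 3: 14 chips, eligible: D, E

Derivation:
Contributions: B=178, C=70, D=185, E=185
Folded: A, F
Pot levels (distinct totals of non-folded players): 70, 178, 185
Layer 1-70: 70 each from B, C, D, E = 70*4 = 280 chips; eligible B, C, D, E
Layer 71-178: 108 each from B, D, E = 108*3 = 324 chips; eligible B, D, E
Layer 179-185: 7 each from D, E = 7*2 = 14 chips; eligible D, E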